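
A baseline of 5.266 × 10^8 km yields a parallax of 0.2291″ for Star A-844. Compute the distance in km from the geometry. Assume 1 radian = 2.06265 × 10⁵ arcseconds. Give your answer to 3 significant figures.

4.74 × 10^14 km

θ = 0.2291″ = 0.2291/206265 = 1.1107 × 10^-6 rad.
d = B/θ = (5.266 × 10^8) / (1.1107 × 10^-6) = 4.7412 × 10^14 km.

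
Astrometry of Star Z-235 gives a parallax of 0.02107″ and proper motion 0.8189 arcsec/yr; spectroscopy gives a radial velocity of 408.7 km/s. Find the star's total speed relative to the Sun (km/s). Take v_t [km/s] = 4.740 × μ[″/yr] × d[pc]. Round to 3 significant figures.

d = 1/p = 1/0.02107″ = 47.461 pc.
v_t = 4.740 μ d = 4.740 × 0.8189 × 47.461 = 184.22 km/s.
v = √(v_r² + v_t²) = √(408.7² + 184.22²) = √200973 = 448.3 km/s.

448 km/s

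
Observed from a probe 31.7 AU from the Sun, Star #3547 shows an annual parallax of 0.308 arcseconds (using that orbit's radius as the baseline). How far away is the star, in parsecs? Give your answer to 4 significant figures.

With baseline B (in AU) and parallax p (in arcsec), d = B/p parsecs.
d = 31.7 / 0.308 = 102.92 pc.

102.9 pc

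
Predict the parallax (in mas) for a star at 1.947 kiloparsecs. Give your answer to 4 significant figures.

0.5136 mas

d = 1.947 kpc = 1947 pc.
p = 1/d = 1/1947 = 0.00051361 arcsec.
= 0.00051361 × 1000 = 0.51361 mas.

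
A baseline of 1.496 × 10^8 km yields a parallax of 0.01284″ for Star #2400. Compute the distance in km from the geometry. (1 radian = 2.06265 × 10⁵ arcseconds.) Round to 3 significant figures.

2.40 × 10^15 km

θ = 0.01284″ = 0.01284/206265 = 6.2250 × 10^-8 rad.
d = B/θ = (1.496 × 10^8) / (6.2250 × 10^-8) = 2.4032 × 10^15 km.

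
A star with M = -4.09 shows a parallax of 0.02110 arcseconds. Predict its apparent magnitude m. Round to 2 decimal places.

d = 1/p = 1/0.02110″ = 47.393 pc.
m − M = 5 log₁₀ d − 5 = 5 log₁₀(47.393) − 5 = 8.3786 − 5 = 3.3786.
m = M + (m − M) = -4.09 + 3.3786 = -0.71.

m = -0.71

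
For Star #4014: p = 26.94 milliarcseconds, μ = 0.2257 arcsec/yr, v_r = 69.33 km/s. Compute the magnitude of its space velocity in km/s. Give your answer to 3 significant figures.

79.9 km/s

d = 1/p = 1/0.02694″ = 37.12 pc.
v_t = 4.740 μ d = 4.740 × 0.2257 × 37.12 = 39.712 km/s.
v = √(v_r² + v_t²) = √(69.33² + 39.712²) = √6383.69 = 79.898 km/s.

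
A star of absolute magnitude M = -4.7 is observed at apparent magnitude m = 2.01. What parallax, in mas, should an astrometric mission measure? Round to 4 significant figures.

4.550 mas

m − M = 2.01 − (-4.7) = 6.71.
d = 10^((m−M)/5 + 1) = 10^2.342 = 219.79 pc.
p = 1/d = 1/219.79 = 0.0045498 arcsec = 4.5498 mas.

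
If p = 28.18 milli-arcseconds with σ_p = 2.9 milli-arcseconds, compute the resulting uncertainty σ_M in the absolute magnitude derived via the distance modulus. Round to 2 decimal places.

M = m − 5 log₁₀ d + 5 = m + 5 log₁₀ p + 5, so ∂M/∂p = 5/(p ln 10).
σ_M = (5/ln 10) · (σ_p/p) = 2.1715 × 2.9/28.18 = 2.1715 × 0.10291 = 0.22347.

σ_M = 0.22 mag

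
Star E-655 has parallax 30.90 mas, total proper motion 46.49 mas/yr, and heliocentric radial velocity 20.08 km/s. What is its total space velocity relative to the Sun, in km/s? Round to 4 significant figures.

21.31 km/s

d = 1/p = 1/0.03090″ = 32.362 pc.
μ = 46.49 mas/yr = 0.04649 ″/yr.
v_t = 4.740 μ d = 4.740 × 0.04649 × 32.362 = 7.1314 km/s.
v = √(v_r² + v_t²) = √(20.08² + 7.1314²) = √454.063 = 21.309 km/s.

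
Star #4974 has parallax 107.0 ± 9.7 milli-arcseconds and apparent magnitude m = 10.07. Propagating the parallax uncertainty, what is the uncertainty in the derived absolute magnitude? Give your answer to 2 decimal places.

σ_M = 0.20 mag

M = m − 5 log₁₀ d + 5 = m + 5 log₁₀ p + 5, so ∂M/∂p = 5/(p ln 10).
σ_M = (5/ln 10) · (σ_p/p) = 2.1715 × 9.7/107.0 = 2.1715 × 0.090654 = 0.19686.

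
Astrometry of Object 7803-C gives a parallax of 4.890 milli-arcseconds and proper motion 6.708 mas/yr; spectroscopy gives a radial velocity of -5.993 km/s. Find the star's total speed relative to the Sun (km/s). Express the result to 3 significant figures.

8.84 km/s

d = 1/p = 1/0.004890″ = 204.5 pc.
μ = 6.708 mas/yr = 0.006708 ″/yr.
v_t = 4.740 μ d = 4.740 × 0.006708 × 204.5 = 6.5023 km/s.
v = √(v_r² + v_t²) = √((-5.993)² + 6.5023²) = √78.196 = 8.8429 km/s.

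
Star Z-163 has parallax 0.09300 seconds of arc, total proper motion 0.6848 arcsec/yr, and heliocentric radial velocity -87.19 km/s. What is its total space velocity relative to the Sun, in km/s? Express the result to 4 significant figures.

d = 1/p = 1/0.09300″ = 10.753 pc.
v_t = 4.740 μ d = 4.740 × 0.6848 × 10.753 = 34.904 km/s.
v = √(v_r² + v_t²) = √((-87.19)² + 34.904²) = √8820.39 = 93.917 km/s.

93.92 km/s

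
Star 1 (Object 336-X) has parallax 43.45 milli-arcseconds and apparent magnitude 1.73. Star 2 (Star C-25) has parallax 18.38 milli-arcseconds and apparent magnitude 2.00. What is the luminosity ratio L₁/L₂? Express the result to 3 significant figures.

d₁ = 1/p₁ = 1/0.04345″ = 23.015 pc; d₂ = 1/p₂ = 1/0.01838″ = 54.407 pc.
M₁ = m₁ − 5 log₁₀ d₁ + 5 = 1.73 − 6.8101 + 5 = -0.0801.
M₂ = 2.00 − 8.6783 + 5 = -1.6783.
L₁/L₂ = 10^(0.4(M₂ − M₁)) = 10^(0.4 × (-1.5982)) = 10^(-0.63928) = 0.22947.

L₁/L₂ = 0.229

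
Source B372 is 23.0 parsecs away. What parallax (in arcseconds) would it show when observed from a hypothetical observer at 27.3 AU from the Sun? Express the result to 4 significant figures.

1.187 arcsec

p (arcsec) = B (AU) / d (pc).
p = 27.3 / 23.0 = 1.187 arcsec.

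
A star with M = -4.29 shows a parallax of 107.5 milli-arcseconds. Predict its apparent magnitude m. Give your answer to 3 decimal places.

m = -4.447

d = 1/p = 1/0.1075″ = 9.3023 pc.
m − M = 5 log₁₀ d − 5 = 5 log₁₀(9.3023) − 5 = 4.8430 − 5 = -0.1570.
m = M + (m − M) = -4.29 + (-0.1570) = -4.447.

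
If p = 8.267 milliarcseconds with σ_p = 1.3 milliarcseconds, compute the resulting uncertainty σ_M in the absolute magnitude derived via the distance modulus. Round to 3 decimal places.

σ_M = 0.341 mag

M = m − 5 log₁₀ d + 5 = m + 5 log₁₀ p + 5, so ∂M/∂p = 5/(p ln 10).
σ_M = (5/ln 10) · (σ_p/p) = 2.1715 × 1.3/8.267 = 2.1715 × 0.15725 = 0.34147.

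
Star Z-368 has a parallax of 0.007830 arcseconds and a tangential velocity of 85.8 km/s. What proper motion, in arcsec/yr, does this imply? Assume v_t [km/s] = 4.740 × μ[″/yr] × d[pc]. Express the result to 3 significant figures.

d = 1/p = 1/0.007830″ = 127.71 pc.
μ = v_t / (4.74 d) = 85.8 / (4.74 × 127.71) = 85.8 / 605.35 = 0.14174 ″/yr.

0.142 arcsec/yr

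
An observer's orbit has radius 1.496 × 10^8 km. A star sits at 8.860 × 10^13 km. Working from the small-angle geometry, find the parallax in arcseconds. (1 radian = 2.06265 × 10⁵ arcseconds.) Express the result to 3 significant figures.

0.348 arcsec

θ ≈ B/d = (1.496 × 10^8) / (8.860 × 10^13) = 1.6885 × 10^-6 rad.
In arcseconds: 1.6885 × 10^-6 × 206265 = 0.34828″.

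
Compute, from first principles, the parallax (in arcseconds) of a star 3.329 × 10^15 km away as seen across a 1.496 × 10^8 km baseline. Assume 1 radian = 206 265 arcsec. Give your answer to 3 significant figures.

0.00927 arcsec

θ ≈ B/d = (1.496 × 10^8) / (3.329 × 10^15) = 4.4938 × 10^-8 rad.
In arcseconds: 4.4938 × 10^-8 × 206265 = 0.0092691″.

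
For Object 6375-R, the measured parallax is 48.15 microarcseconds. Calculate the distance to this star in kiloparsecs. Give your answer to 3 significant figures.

p = 48.15 microarcseconds = 0.00004815 arcsec.
d = 1/p = 1/0.00004815 = 20768 pc.
= 20.768 kpc.

20.8 kpc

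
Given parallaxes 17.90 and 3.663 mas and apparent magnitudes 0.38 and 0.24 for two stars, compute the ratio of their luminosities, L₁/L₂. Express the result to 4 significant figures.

L₁/L₂ = 0.03681

d₁ = 1/p₁ = 1/0.01790″ = 55.866 pc; d₂ = 1/p₂ = 1/0.003663″ = 273 pc.
M₁ = m₁ − 5 log₁₀ d₁ + 5 = 0.38 − 8.7357 + 5 = -3.3557.
M₂ = 0.24 − 12.1808 + 5 = -6.9408.
L₁/L₂ = 10^(0.4(M₂ − M₁)) = 10^(0.4 × (-3.5851)) = 10^(-1.43404) = 0.03681.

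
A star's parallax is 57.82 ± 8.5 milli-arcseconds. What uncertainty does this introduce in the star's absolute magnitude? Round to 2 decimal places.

M = m − 5 log₁₀ d + 5 = m + 5 log₁₀ p + 5, so ∂M/∂p = 5/(p ln 10).
σ_M = (5/ln 10) · (σ_p/p) = 2.1715 × 8.5/57.82 = 2.1715 × 0.14701 = 0.31923.

σ_M = 0.32 mag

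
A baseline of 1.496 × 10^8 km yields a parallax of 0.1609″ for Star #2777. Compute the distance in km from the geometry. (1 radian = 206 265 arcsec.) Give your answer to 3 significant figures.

1.92 × 10^14 km

θ = 0.1609″ = 0.1609/206265 = 7.8006 × 10^-7 rad.
d = B/θ = (1.496 × 10^8) / (7.8006 × 10^-7) = 1.9178 × 10^14 km.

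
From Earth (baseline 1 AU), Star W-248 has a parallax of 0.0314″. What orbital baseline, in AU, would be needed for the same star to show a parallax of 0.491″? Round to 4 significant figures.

Parallax scales linearly with baseline: p ∝ B, so B = p_target / p_Earth × 1 AU.
B = 0.491 / 0.0314 = 15.637 AU.

15.64 AU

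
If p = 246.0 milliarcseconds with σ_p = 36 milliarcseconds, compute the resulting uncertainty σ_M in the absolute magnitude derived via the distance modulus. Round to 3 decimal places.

M = m − 5 log₁₀ d + 5 = m + 5 log₁₀ p + 5, so ∂M/∂p = 5/(p ln 10).
σ_M = (5/ln 10) · (σ_p/p) = 2.1715 × 36/246.0 = 2.1715 × 0.14634 = 0.31778.

σ_M = 0.318 mag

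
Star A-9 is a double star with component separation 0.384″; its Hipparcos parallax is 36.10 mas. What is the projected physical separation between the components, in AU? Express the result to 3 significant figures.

d = 1/p = 1/0.03610″ = 27.701 pc.
At distance d (pc), an angle of θ arcsec spans θ·d AU: s = 0.384 × 27.701 = 10.637 AU.

10.6 AU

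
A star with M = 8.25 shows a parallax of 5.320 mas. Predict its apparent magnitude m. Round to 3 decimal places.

d = 1/p = 1/0.005320″ = 187.97 pc.
m − M = 5 log₁₀ d − 5 = 5 log₁₀(187.97) − 5 = 11.3704 − 5 = 6.3704.
m = M + (m − M) = 8.25 + 6.3704 = 14.620.

m = 14.620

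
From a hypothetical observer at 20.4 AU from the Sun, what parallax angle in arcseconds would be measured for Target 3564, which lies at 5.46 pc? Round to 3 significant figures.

p (arcsec) = B (AU) / d (pc).
p = 20.4 / 5.46 = 3.7363 arcsec.

3.74 arcsec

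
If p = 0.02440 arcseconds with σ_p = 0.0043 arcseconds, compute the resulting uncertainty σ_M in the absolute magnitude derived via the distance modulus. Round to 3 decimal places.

σ_M = 0.383 mag

M = m − 5 log₁₀ d + 5 = m + 5 log₁₀ p + 5, so ∂M/∂p = 5/(p ln 10).
σ_M = (5/ln 10) · (σ_p/p) = 2.1715 × 0.0043/0.02440 = 2.1715 × 0.17623 = 0.38268.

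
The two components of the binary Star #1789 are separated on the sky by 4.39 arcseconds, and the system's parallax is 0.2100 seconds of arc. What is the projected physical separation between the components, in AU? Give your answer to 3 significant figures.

20.9 AU

d = 1/p = 1/0.2100″ = 4.7619 pc.
At distance d (pc), an angle of θ arcsec spans θ·d AU: s = 4.39 × 4.7619 = 20.905 AU.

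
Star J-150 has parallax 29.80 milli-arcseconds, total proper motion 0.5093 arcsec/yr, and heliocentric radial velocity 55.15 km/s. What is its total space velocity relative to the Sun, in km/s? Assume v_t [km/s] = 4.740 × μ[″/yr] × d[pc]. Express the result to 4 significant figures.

d = 1/p = 1/0.02980″ = 33.557 pc.
v_t = 4.740 μ d = 4.740 × 0.5093 × 33.557 = 81.009 km/s.
v = √(v_r² + v_t²) = √(55.15² + 81.009²) = √9603.98 = 98 km/s.

98.00 km/s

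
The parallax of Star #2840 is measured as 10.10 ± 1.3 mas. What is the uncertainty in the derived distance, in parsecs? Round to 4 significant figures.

d = 1/p, so σ_d = σ_p / p².
σ_d = 0.00130 / (0.01010)² = 0.00130 / 0.00010201 = 12.744 pc.

12.74 pc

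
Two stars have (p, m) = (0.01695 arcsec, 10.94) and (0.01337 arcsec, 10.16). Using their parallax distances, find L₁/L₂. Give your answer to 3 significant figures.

d₁ = 1/p₁ = 1/0.01695″ = 58.997 pc; d₂ = 1/p₂ = 1/0.01337″ = 74.794 pc.
M₁ = m₁ − 5 log₁₀ d₁ + 5 = 10.94 − 8.8541 + 5 = 7.0859.
M₂ = 10.16 − 9.3693 + 5 = 5.7907.
L₁/L₂ = 10^(0.4(M₂ − M₁)) = 10^(0.4 × (-1.2952)) = 10^(-0.51808) = 0.30333.

L₁/L₂ = 0.303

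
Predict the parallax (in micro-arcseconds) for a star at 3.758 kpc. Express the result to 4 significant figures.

266.1 μas

d = 3.758 kpc = 3758 pc.
p = 1/d = 1/3758 = 0.0002661 arcsec.
= 0.0002661 × 10⁶ = 266.1 μas.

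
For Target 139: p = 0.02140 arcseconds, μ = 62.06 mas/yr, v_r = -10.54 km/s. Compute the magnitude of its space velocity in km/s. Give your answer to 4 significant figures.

17.32 km/s

d = 1/p = 1/0.02140″ = 46.729 pc.
μ = 62.06 mas/yr = 0.06206 ″/yr.
v_t = 4.740 μ d = 4.740 × 0.06206 × 46.729 = 13.746 km/s.
v = √(v_r² + v_t²) = √((-10.54)² + 13.746²) = √300.044 = 17.322 km/s.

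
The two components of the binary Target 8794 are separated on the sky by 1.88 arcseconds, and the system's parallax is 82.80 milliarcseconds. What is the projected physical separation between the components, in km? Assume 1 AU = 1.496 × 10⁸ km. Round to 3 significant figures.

d = 1/p = 1/0.08280″ = 12.077 pc.
At distance d (pc), an angle of θ arcsec spans θ·d AU: s = 1.88 × 12.077 = 22.705 AU.
= 22.705 × 1.496 × 10⁸ km = 3.3967 × 10^9 km.

3.40 × 10^9 km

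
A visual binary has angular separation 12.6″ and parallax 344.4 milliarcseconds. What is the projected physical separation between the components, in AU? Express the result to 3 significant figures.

36.6 AU

d = 1/p = 1/0.3444″ = 2.9036 pc.
At distance d (pc), an angle of θ arcsec spans θ·d AU: s = 12.6 × 2.9036 = 36.585 AU.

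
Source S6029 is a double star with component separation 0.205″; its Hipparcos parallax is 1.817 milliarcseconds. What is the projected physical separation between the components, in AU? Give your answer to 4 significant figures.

112.8 AU

d = 1/p = 1/0.001817″ = 550.36 pc.
At distance d (pc), an angle of θ arcsec spans θ·d AU: s = 0.205 × 550.36 = 112.82 AU.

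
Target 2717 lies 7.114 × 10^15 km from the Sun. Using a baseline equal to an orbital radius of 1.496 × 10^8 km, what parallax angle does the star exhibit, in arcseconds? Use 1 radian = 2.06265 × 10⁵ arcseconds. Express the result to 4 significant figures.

θ ≈ B/d = (1.496 × 10^8) / (7.114 × 10^15) = 2.1029 × 10^-8 rad.
In arcseconds: 2.1029 × 10^-8 × 206265 = 0.0043375″.

0.004338 arcsec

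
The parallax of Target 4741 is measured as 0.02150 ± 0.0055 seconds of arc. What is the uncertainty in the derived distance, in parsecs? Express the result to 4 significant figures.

11.90 pc

d = 1/p, so σ_d = σ_p / p².
σ_d = 0.00550 / (0.02150)² = 0.00550 / 0.00046225 = 11.898 pc.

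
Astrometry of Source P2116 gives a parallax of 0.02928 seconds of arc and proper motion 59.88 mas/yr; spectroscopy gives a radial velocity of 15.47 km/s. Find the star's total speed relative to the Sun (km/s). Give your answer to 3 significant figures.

d = 1/p = 1/0.02928″ = 34.153 pc.
μ = 59.88 mas/yr = 0.05988 ″/yr.
v_t = 4.740 μ d = 4.740 × 0.05988 × 34.153 = 9.6937 km/s.
v = √(v_r² + v_t²) = √(15.47² + 9.6937²) = √333.289 = 18.256 km/s.

18.3 km/s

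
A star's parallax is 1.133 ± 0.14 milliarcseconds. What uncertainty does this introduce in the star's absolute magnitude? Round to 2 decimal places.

M = m − 5 log₁₀ d + 5 = m + 5 log₁₀ p + 5, so ∂M/∂p = 5/(p ln 10).
σ_M = (5/ln 10) · (σ_p/p) = 2.1715 × 0.14/1.133 = 2.1715 × 0.12357 = 0.26833.

σ_M = 0.27 mag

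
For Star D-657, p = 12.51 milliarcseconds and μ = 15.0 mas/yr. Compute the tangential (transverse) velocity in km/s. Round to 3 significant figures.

5.68 km/s

d = 1/p = 1/0.01251″ = 79.936 pc.
μ = 15.0 mas/yr = 0.0150 ″/yr.
v_t = 4.74 × μ × d = 4.74 × 0.0150 × 79.936 = 5.6834 km/s.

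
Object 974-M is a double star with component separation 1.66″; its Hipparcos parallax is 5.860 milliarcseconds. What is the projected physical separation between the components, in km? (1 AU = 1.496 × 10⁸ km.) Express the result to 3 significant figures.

4.24 × 10^10 km

d = 1/p = 1/0.005860″ = 170.65 pc.
At distance d (pc), an angle of θ arcsec spans θ·d AU: s = 1.66 × 170.65 = 283.28 AU.
= 283.28 × 1.496 × 10⁸ km = 4.2379 × 10^10 km.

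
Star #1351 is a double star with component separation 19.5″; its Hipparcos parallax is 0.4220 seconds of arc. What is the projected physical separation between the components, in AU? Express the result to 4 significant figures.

d = 1/p = 1/0.4220″ = 2.3697 pc.
At distance d (pc), an angle of θ arcsec spans θ·d AU: s = 19.5 × 2.3697 = 46.209 AU.

46.21 AU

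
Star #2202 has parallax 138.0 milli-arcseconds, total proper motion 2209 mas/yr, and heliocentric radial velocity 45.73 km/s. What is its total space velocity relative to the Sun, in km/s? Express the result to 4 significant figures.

88.59 km/s

d = 1/p = 1/0.1380″ = 7.2464 pc.
μ = 2209 mas/yr = 2.209 ″/yr.
v_t = 4.740 μ d = 4.740 × 2.209 × 7.2464 = 75.875 km/s.
v = √(v_r² + v_t²) = √(45.73² + 75.875²) = √7848.25 = 88.59 km/s.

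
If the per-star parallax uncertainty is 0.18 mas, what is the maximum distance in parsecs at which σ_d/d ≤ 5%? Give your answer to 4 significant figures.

277.8 pc

σ_d/d = σ_p/p, so the condition is σ_p/p ≤ 0.05, i.e. p ≥ σ_p/0.05.
p_min = 0.18/0.05 = 3.6 mas = 0.0036 arcsec.
d_max = 1/p_min = 1/0.0036 = 277.78 pc.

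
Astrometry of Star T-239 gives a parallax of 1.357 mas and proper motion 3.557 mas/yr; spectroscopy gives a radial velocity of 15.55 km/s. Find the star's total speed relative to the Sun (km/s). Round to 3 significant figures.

19.9 km/s

d = 1/p = 1/0.001357″ = 736.92 pc.
μ = 3.557 mas/yr = 0.003557 ″/yr.
v_t = 4.740 μ d = 4.740 × 0.003557 × 736.92 = 12.425 km/s.
v = √(v_r² + v_t²) = √(15.55² + 12.425²) = √396.183 = 19.904 km/s.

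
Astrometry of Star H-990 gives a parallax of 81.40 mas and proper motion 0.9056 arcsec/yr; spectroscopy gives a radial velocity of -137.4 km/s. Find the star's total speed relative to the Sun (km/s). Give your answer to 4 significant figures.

147.2 km/s

d = 1/p = 1/0.08140″ = 12.285 pc.
v_t = 4.740 μ d = 4.740 × 0.9056 × 12.285 = 52.734 km/s.
v = √(v_r² + v_t²) = √((-137.4)² + 52.734²) = √21659.6 = 147.17 km/s.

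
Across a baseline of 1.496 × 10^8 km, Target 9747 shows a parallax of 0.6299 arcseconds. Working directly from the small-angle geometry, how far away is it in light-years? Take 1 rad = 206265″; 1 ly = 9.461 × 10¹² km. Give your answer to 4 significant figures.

θ = 0.6299″ = 0.6299/206265 = 3.0538 × 10^-6 rad.
d = B/θ = (1.496 × 10^8) / (3.0538 × 10^-6) = 4.8988 × 10^13 km = (4.8988 × 10^13) / (9.461 × 10^12) ly = 5.1779 ly.

5.178 ly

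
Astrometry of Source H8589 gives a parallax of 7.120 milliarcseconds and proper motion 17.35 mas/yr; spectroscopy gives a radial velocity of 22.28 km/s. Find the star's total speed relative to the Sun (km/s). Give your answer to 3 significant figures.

25.1 km/s

d = 1/p = 1/0.007120″ = 140.45 pc.
μ = 17.35 mas/yr = 0.01735 ″/yr.
v_t = 4.740 μ d = 4.740 × 0.01735 × 140.45 = 11.55 km/s.
v = √(v_r² + v_t²) = √(22.28² + 11.55²) = √629.801 = 25.096 km/s.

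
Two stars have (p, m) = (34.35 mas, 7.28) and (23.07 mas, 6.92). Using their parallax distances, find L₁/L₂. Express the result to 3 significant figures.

L₁/L₂ = 0.324

d₁ = 1/p₁ = 1/0.03435″ = 29.112 pc; d₂ = 1/p₂ = 1/0.02307″ = 43.346 pc.
M₁ = m₁ − 5 log₁₀ d₁ + 5 = 7.28 − 7.3204 + 5 = 4.9596.
M₂ = 6.92 − 8.1847 + 5 = 3.7353.
L₁/L₂ = 10^(0.4(M₂ − M₁)) = 10^(0.4 × (-1.2243)) = 10^(-0.48972) = 0.3238.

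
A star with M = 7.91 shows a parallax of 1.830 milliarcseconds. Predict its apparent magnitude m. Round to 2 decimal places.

d = 1/p = 1/0.001830″ = 546.45 pc.
m − M = 5 log₁₀ d − 5 = 5 log₁₀(546.45) − 5 = 13.6878 − 5 = 8.6878.
m = M + (m − M) = 7.91 + 8.6878 = 16.60.

m = 16.60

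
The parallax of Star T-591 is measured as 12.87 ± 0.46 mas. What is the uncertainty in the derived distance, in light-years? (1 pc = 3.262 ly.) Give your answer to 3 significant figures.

d = 1/p, so σ_d = σ_p / p².
σ_d = 0.000460 / (0.01287)² = 0.000460 / 0.00016564 = 2.7771 pc = 2.7771 × 3.262 ly = 9.0589 ly.

9.06 ly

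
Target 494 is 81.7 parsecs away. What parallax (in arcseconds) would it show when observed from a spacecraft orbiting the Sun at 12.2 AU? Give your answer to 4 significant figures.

0.1493 arcsec

p (arcsec) = B (AU) / d (pc).
p = 12.2 / 81.7 = 0.14933 arcsec.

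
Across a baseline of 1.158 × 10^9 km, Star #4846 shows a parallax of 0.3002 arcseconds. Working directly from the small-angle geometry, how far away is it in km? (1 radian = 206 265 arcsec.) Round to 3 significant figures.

θ = 0.3002″ = 0.3002/206265 = 1.4554 × 10^-6 rad.
d = B/θ = (1.158 × 10^9) / (1.4554 × 10^-6) = 7.9566 × 10^14 km.

7.96 × 10^14 km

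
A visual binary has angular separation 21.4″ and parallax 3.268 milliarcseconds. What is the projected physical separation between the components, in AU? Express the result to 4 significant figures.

6548 AU

d = 1/p = 1/0.003268″ = 306 pc.
At distance d (pc), an angle of θ arcsec spans θ·d AU: s = 21.4 × 306 = 6548.4 AU.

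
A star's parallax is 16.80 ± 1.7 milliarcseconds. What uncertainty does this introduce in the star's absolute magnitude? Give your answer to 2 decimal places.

M = m − 5 log₁₀ d + 5 = m + 5 log₁₀ p + 5, so ∂M/∂p = 5/(p ln 10).
σ_M = (5/ln 10) · (σ_p/p) = 2.1715 × 1.7/16.80 = 2.1715 × 0.10119 = 0.21973.

σ_M = 0.22 mag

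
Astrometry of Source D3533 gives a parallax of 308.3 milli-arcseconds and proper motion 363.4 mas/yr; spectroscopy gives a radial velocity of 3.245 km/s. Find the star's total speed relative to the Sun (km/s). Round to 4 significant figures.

d = 1/p = 1/0.3083″ = 3.2436 pc.
μ = 363.4 mas/yr = 0.3634 ″/yr.
v_t = 4.740 μ d = 4.740 × 0.3634 × 3.2436 = 5.5872 km/s.
v = √(v_r² + v_t²) = √(3.245² + 5.5872²) = √41.7468 = 6.4612 km/s.

6.461 km/s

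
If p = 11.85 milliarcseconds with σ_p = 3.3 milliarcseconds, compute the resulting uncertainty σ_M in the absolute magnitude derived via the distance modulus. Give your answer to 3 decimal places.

σ_M = 0.605 mag

M = m − 5 log₁₀ d + 5 = m + 5 log₁₀ p + 5, so ∂M/∂p = 5/(p ln 10).
σ_M = (5/ln 10) · (σ_p/p) = 2.1715 × 3.3/11.85 = 2.1715 × 0.27848 = 0.60472.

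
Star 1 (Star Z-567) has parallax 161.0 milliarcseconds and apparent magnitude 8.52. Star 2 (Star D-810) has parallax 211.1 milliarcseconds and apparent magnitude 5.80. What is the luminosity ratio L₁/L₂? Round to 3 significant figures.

L₁/L₂ = 0.140

d₁ = 1/p₁ = 1/0.1610″ = 6.2112 pc; d₂ = 1/p₂ = 1/0.2111″ = 4.7371 pc.
M₁ = m₁ − 5 log₁₀ d₁ + 5 = 8.52 − 3.9659 + 5 = 9.5541.
M₂ = 5.80 − 3.3776 + 5 = 7.4224.
L₁/L₂ = 10^(0.4(M₂ − M₁)) = 10^(0.4 × (-2.1317)) = 10^(-0.85268) = 0.14038.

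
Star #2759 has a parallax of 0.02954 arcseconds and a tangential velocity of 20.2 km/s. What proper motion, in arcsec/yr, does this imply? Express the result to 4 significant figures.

d = 1/p = 1/0.02954″ = 33.852 pc.
μ = v_t / (4.74 d) = 20.2 / (4.74 × 33.852) = 20.2 / 160.46 = 0.12589 ″/yr.

0.1259 arcsec/yr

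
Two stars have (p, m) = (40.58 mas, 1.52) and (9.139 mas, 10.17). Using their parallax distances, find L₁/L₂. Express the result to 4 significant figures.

L₁/L₂ = 146.3

d₁ = 1/p₁ = 1/0.04058″ = 24.643 pc; d₂ = 1/p₂ = 1/0.009139″ = 109.42 pc.
M₁ = m₁ − 5 log₁₀ d₁ + 5 = 1.52 − 6.9585 + 5 = -0.4385.
M₂ = 10.17 − 10.1955 + 5 = 4.9745.
L₁/L₂ = 10^(0.4(M₂ − M₁)) = 10^(0.4 × 5.4130) = 10^2.16520 = 146.29.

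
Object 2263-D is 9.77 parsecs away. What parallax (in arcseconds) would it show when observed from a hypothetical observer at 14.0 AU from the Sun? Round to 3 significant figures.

1.43 arcsec

p (arcsec) = B (AU) / d (pc).
p = 14.0 / 9.77 = 1.433 arcsec.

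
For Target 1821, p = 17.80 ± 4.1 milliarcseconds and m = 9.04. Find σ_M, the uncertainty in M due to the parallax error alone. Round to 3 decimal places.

M = m − 5 log₁₀ d + 5 = m + 5 log₁₀ p + 5, so ∂M/∂p = 5/(p ln 10).
σ_M = (5/ln 10) · (σ_p/p) = 2.1715 × 4.1/17.80 = 2.1715 × 0.23034 = 0.50018.

σ_M = 0.500 mag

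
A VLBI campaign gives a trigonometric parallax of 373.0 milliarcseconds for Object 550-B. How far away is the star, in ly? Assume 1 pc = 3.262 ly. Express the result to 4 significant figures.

8.745 ly

p = 373.0 milliarcseconds = 0.3730 arcsec.
d = 1/p = 1/0.3730 = 2.681 pc.
In light-years: 2.681 × 3.262 = 8.7454 ly.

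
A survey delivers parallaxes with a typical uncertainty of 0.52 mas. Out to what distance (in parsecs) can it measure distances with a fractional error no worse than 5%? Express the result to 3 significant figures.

σ_d/d = σ_p/p, so the condition is σ_p/p ≤ 0.05, i.e. p ≥ σ_p/0.05.
p_min = 0.52/0.05 = 10.4 mas = 0.0104 arcsec.
d_max = 1/p_min = 1/0.0104 = 96.154 pc.

96.2 pc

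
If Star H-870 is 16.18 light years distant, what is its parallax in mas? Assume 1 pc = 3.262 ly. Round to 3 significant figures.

d = 16.18 ly ÷ 3.262 = 4.9601 pc.
p = 1/d = 1/4.9601 = 0.20161 arcsec.
= 0.20161 × 1000 = 201.61 mas.

202 mas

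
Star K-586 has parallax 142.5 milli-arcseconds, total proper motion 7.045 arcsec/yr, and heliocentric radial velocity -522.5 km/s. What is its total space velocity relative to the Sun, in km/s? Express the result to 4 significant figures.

572.6 km/s

d = 1/p = 1/0.1425″ = 7.0175 pc.
v_t = 4.740 μ d = 4.740 × 7.045 × 7.0175 = 234.34 km/s.
v = √(v_r² + v_t²) = √((-522.5)² + 234.34²) = √327921 = 572.64 km/s.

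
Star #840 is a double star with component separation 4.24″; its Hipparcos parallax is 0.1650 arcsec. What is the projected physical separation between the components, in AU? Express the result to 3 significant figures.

25.7 AU

d = 1/p = 1/0.1650″ = 6.0606 pc.
At distance d (pc), an angle of θ arcsec spans θ·d AU: s = 4.24 × 6.0606 = 25.697 AU.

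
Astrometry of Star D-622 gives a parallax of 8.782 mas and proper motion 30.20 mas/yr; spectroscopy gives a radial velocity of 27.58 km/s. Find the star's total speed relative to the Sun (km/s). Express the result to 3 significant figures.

32.0 km/s

d = 1/p = 1/0.008782″ = 113.87 pc.
μ = 30.20 mas/yr = 0.03020 ″/yr.
v_t = 4.740 μ d = 4.740 × 0.03020 × 113.87 = 16.3 km/s.
v = √(v_r² + v_t²) = √(27.58² + 16.3²) = √1026.35 = 32.037 km/s.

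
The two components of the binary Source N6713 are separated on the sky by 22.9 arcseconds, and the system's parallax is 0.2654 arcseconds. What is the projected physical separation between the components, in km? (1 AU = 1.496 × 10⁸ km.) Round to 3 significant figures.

1.29 × 10^10 km

d = 1/p = 1/0.2654″ = 3.7679 pc.
At distance d (pc), an angle of θ arcsec spans θ·d AU: s = 22.9 × 3.7679 = 86.285 AU.
= 86.285 × 1.496 × 10⁸ km = 1.2908 × 10^10 km.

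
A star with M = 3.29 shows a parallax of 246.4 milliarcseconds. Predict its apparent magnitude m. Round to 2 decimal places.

d = 1/p = 1/0.2464″ = 4.0584 pc.
m − M = 5 log₁₀ d − 5 = 5 log₁₀(4.0584) − 5 = 3.0418 − 5 = -1.9582.
m = M + (m − M) = 3.29 + (-1.9582) = 1.33.

m = 1.33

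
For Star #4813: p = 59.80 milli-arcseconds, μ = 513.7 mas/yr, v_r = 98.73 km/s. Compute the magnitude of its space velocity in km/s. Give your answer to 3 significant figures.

d = 1/p = 1/0.05980″ = 16.722 pc.
μ = 513.7 mas/yr = 0.5137 ″/yr.
v_t = 4.740 μ d = 4.740 × 0.5137 × 16.722 = 40.717 km/s.
v = √(v_r² + v_t²) = √(98.73² + 40.717²) = √11405.5 = 106.8 km/s.

107 km/s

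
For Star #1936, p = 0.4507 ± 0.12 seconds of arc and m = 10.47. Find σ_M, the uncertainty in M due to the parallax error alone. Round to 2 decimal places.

σ_M = 0.58 mag

M = m − 5 log₁₀ d + 5 = m + 5 log₁₀ p + 5, so ∂M/∂p = 5/(p ln 10).
σ_M = (5/ln 10) · (σ_p/p) = 2.1715 × 0.12/0.4507 = 2.1715 × 0.26625 = 0.57816.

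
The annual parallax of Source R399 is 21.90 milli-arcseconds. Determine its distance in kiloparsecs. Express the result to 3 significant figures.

0.0457 kpc

p = 21.90 milli-arcseconds = 0.02190 arcsec.
d = 1/p = 1/0.02190 = 45.662 pc.
= 0.045662 kpc.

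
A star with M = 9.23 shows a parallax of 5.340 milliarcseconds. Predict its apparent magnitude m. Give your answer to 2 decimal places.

d = 1/p = 1/0.005340″ = 187.27 pc.
m − M = 5 log₁₀ d − 5 = 5 log₁₀(187.27) − 5 = 11.3623 − 5 = 6.3623.
m = M + (m − M) = 9.23 + 6.3623 = 15.59.

m = 15.59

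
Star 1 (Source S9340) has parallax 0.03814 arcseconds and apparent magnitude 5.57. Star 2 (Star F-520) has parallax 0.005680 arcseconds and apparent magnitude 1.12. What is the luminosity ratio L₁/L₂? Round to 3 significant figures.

L₁/L₂ = 0.000368

d₁ = 1/p₁ = 1/0.03814″ = 26.219 pc; d₂ = 1/p₂ = 1/0.005680″ = 176.06 pc.
M₁ = m₁ − 5 log₁₀ d₁ + 5 = 5.57 − 7.0931 + 5 = 3.4769.
M₂ = 1.12 − 11.2283 + 5 = -5.1083.
L₁/L₂ = 10^(0.4(M₂ − M₁)) = 10^(0.4 × (-8.5852)) = 10^(-3.43408) = 0.00036806.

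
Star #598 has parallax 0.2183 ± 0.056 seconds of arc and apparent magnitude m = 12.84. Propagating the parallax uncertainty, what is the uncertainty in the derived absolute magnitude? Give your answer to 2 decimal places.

M = m − 5 log₁₀ d + 5 = m + 5 log₁₀ p + 5, so ∂M/∂p = 5/(p ln 10).
σ_M = (5/ln 10) · (σ_p/p) = 2.1715 × 0.056/0.2183 = 2.1715 × 0.25653 = 0.55705.

σ_M = 0.56 mag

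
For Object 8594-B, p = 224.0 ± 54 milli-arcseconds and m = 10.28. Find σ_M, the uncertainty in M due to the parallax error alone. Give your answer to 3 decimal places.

M = m − 5 log₁₀ d + 5 = m + 5 log₁₀ p + 5, so ∂M/∂p = 5/(p ln 10).
σ_M = (5/ln 10) · (σ_p/p) = 2.1715 × 54/224.0 = 2.1715 × 0.24107 = 0.52348.

σ_M = 0.523 mag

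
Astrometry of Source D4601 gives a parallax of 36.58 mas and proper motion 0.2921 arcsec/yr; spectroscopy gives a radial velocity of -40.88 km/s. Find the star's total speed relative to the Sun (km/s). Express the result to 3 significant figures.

55.7 km/s

d = 1/p = 1/0.03658″ = 27.337 pc.
v_t = 4.740 μ d = 4.740 × 0.2921 × 27.337 = 37.85 km/s.
v = √(v_r² + v_t²) = √((-40.88)² + 37.85²) = √3103.8 = 55.712 km/s.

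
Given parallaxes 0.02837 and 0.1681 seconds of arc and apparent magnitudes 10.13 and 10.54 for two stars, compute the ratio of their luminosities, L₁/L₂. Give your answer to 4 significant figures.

L₁/L₂ = 51.22

d₁ = 1/p₁ = 1/0.02837″ = 35.249 pc; d₂ = 1/p₂ = 1/0.1681″ = 5.9488 pc.
M₁ = m₁ − 5 log₁₀ d₁ + 5 = 10.13 − 7.7357 + 5 = 7.3943.
M₂ = 10.54 − 3.8721 + 5 = 11.6679.
L₁/L₂ = 10^(0.4(M₂ − M₁)) = 10^(0.4 × 4.2736) = 10^1.70944 = 51.22.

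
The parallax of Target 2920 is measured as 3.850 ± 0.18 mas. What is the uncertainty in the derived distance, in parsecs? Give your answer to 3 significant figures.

12.1 pc

d = 1/p, so σ_d = σ_p / p².
σ_d = 0.000180 / (0.003850)² = 0.000180 / 0.000014823 = 12.143 pc.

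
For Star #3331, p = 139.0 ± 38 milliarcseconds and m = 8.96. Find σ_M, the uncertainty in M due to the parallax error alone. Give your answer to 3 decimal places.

σ_M = 0.594 mag

M = m − 5 log₁₀ d + 5 = m + 5 log₁₀ p + 5, so ∂M/∂p = 5/(p ln 10).
σ_M = (5/ln 10) · (σ_p/p) = 2.1715 × 38/139.0 = 2.1715 × 0.27338 = 0.59364.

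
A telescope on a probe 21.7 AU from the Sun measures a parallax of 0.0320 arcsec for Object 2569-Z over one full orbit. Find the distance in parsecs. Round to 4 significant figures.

678.1 pc

With baseline B (in AU) and parallax p (in arcsec), d = B/p parsecs.
d = 21.7 / 0.0320 = 678.13 pc.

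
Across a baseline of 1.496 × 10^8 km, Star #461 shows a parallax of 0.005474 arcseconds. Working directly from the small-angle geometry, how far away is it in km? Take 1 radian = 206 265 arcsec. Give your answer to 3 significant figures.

5.64 × 10^15 km

θ = 0.005474″ = 0.005474/206265 = 2.6539 × 10^-8 rad.
d = B/θ = (1.496 × 10^8) / (2.6539 × 10^-8) = 5.6370 × 10^15 km.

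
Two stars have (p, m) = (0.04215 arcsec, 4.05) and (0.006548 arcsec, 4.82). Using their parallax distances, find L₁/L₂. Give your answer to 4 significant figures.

L₁/L₂ = 0.04905

d₁ = 1/p₁ = 1/0.04215″ = 23.725 pc; d₂ = 1/p₂ = 1/0.006548″ = 152.72 pc.
M₁ = m₁ − 5 log₁₀ d₁ + 5 = 4.05 − 6.8760 + 5 = 2.1740.
M₂ = 4.82 − 10.9195 + 5 = -1.0995.
L₁/L₂ = 10^(0.4(M₂ − M₁)) = 10^(0.4 × (-3.2735)) = 10^(-1.30940) = 0.049046.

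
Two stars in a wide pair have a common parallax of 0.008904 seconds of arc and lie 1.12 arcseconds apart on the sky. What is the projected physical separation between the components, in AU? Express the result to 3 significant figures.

d = 1/p = 1/0.008904″ = 112.31 pc.
At distance d (pc), an angle of θ arcsec spans θ·d AU: s = 1.12 × 112.31 = 125.79 AU.

126 AU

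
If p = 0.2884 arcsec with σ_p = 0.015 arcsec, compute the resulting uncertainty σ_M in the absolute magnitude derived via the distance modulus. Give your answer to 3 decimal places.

σ_M = 0.113 mag

M = m − 5 log₁₀ d + 5 = m + 5 log₁₀ p + 5, so ∂M/∂p = 5/(p ln 10).
σ_M = (5/ln 10) · (σ_p/p) = 2.1715 × 0.015/0.2884 = 2.1715 × 0.052011 = 0.11294.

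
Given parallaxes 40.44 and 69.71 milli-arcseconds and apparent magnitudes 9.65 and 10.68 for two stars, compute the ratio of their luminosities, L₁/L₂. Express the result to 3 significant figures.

d₁ = 1/p₁ = 1/0.04044″ = 24.728 pc; d₂ = 1/p₂ = 1/0.06971″ = 14.345 pc.
M₁ = m₁ − 5 log₁₀ d₁ + 5 = 9.65 − 6.9659 + 5 = 7.6841.
M₂ = 10.68 − 5.7835 + 5 = 9.8965.
L₁/L₂ = 10^(0.4(M₂ − M₁)) = 10^(0.4 × 2.2124) = 10^0.88496 = 7.6729.

L₁/L₂ = 7.67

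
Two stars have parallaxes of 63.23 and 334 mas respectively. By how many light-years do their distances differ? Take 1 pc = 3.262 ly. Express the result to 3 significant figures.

41.8 ly

d_A = 1/0.06323″ = 15.815 pc; d_B = 1/0.3340″ = 2.994 pc.
|d_B − d_A| = |2.994 − 15.815| = 12.821 pc = 12.821 × 3.262 ly = 41.822 ly.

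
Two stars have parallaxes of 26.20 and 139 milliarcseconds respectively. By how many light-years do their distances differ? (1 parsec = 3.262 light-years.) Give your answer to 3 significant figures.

101 ly

d_A = 1/0.02620″ = 38.168 pc; d_B = 1/0.1390″ = 7.1942 pc.
|d_B − d_A| = |7.1942 − 38.168| = 30.974 pc = 30.974 × 3.262 ly = 101.04 ly.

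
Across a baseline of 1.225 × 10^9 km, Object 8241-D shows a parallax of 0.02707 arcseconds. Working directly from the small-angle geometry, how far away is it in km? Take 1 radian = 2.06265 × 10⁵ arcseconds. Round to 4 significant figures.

θ = 0.02707″ = 0.02707/206265 = 1.3124 × 10^-7 rad.
d = B/θ = (1.225 × 10^9) / (1.3124 × 10^-7) = 9.3340 × 10^15 km.

9.334 × 10^15 km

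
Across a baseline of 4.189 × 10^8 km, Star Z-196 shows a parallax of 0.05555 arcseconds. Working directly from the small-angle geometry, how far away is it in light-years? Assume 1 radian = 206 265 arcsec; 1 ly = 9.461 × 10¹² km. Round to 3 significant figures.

164 ly

θ = 0.05555″ = 0.05555/206265 = 2.6931 × 10^-7 rad.
d = B/θ = (4.189 × 10^8) / (2.6931 × 10^-7) = 1.5555 × 10^15 km = (1.5555 × 10^15) / (9.461 × 10^12) ly = 164.41 ly.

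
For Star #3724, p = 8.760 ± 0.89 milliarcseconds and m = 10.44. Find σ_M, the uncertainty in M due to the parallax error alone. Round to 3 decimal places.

σ_M = 0.221 mag

M = m − 5 log₁₀ d + 5 = m + 5 log₁₀ p + 5, so ∂M/∂p = 5/(p ln 10).
σ_M = (5/ln 10) · (σ_p/p) = 2.1715 × 0.89/8.760 = 2.1715 × 0.1016 = 0.22062.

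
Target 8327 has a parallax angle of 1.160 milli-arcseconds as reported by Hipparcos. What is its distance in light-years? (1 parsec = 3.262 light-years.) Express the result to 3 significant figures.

2810 light years

p = 1.160 milli-arcseconds = 0.001160 arcsec.
d = 1/p = 1/0.001160 = 862.07 pc.
In light-years: 862.07 × 3.262 = 2812.1 ly.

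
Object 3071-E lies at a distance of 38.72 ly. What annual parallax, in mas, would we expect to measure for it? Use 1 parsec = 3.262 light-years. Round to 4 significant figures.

d = 38.72 ly ÷ 3.262 = 11.87 pc.
p = 1/d = 1/11.87 = 0.084246 arcsec.
= 0.084246 × 1000 = 84.246 mas.

84.25 mas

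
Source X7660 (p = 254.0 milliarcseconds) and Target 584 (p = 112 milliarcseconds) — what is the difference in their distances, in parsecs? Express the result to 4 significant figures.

4.992 pc

d_A = 1/0.2540″ = 3.937 pc; d_B = 1/0.1120″ = 8.9286 pc.
|d_B − d_A| = |8.9286 − 3.937| = 4.9916 pc.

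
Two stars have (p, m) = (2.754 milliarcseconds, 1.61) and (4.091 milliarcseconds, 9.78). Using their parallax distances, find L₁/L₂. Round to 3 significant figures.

d₁ = 1/p₁ = 1/0.002754″ = 363.11 pc; d₂ = 1/p₂ = 1/0.004091″ = 244.44 pc.
M₁ = m₁ − 5 log₁₀ d₁ + 5 = 1.61 − 12.8002 + 5 = -6.1902.
M₂ = 9.78 − 11.9409 + 5 = 2.8391.
L₁/L₂ = 10^(0.4(M₂ − M₁)) = 10^(0.4 × 9.0293) = 10^3.61172 = 4090.

L₁/L₂ = 4090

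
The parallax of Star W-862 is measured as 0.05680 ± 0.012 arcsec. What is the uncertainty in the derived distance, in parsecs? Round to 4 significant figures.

d = 1/p, so σ_d = σ_p / p².
σ_d = 0.0120 / (0.05680)² = 0.0120 / 0.0032262 = 3.7195 pc.

3.720 pc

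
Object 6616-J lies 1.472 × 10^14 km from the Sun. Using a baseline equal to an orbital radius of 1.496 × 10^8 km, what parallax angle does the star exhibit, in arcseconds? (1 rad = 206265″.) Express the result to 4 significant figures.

0.2096 arcsec

θ ≈ B/d = (1.496 × 10^8) / (1.472 × 10^14) = 1.0163 × 10^-6 rad.
In arcseconds: 1.0163 × 10^-6 × 206265 = 0.20963″.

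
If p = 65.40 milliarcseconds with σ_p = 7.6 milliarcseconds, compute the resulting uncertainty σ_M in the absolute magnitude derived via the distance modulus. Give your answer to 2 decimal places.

σ_M = 0.25 mag

M = m − 5 log₁₀ d + 5 = m + 5 log₁₀ p + 5, so ∂M/∂p = 5/(p ln 10).
σ_M = (5/ln 10) · (σ_p/p) = 2.1715 × 7.6/65.40 = 2.1715 × 0.11621 = 0.25235.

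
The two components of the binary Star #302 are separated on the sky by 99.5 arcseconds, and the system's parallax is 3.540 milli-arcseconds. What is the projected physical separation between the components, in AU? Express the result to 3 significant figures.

d = 1/p = 1/0.003540″ = 282.49 pc.
At distance d (pc), an angle of θ arcsec spans θ·d AU: s = 99.5 × 282.49 = 28108 AU.

28100 AU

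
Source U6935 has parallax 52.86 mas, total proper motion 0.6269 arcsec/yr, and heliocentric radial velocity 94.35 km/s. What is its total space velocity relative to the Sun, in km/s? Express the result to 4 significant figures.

d = 1/p = 1/0.05286″ = 18.918 pc.
v_t = 4.740 μ d = 4.740 × 0.6269 × 18.918 = 56.215 km/s.
v = √(v_r² + v_t²) = √(94.35² + 56.215²) = √12062 = 109.83 km/s.

109.8 km/s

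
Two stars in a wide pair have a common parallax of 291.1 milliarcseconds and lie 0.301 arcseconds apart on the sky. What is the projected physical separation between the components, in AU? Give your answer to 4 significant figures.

1.034 AU

d = 1/p = 1/0.2911″ = 3.4352 pc.
At distance d (pc), an angle of θ arcsec spans θ·d AU: s = 0.301 × 3.4352 = 1.034 AU.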